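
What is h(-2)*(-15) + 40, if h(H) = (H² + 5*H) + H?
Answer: 160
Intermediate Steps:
h(H) = H² + 6*H
h(-2)*(-15) + 40 = -2*(6 - 2)*(-15) + 40 = -2*4*(-15) + 40 = -8*(-15) + 40 = 120 + 40 = 160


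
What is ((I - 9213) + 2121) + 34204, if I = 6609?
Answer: 33721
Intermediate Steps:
((I - 9213) + 2121) + 34204 = ((6609 - 9213) + 2121) + 34204 = (-2604 + 2121) + 34204 = -483 + 34204 = 33721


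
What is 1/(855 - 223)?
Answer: 1/632 ≈ 0.0015823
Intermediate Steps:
1/(855 - 223) = 1/632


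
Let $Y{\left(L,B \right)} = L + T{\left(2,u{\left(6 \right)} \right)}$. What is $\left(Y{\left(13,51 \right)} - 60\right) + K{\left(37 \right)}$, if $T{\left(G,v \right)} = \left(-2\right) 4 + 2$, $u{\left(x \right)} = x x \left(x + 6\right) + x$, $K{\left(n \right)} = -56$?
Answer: $-109$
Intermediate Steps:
$u{\left(x \right)} = x + x^{2} \left(6 + x\right)$ ($u{\left(x \right)} = x x \left(6 + x\right) + x = x^{2} \left(6 + x\right) + x = x + x^{2} \left(6 + x\right)$)
$T{\left(G,v \right)} = -6$ ($T{\left(G,v \right)} = -8 + 2 = -6$)
$Y{\left(L,B \right)} = -6 + L$ ($Y{\left(L,B \right)} = L - 6 = -6 + L$)
$\left(Y{\left(13,51 \right)} - 60\right) + K{\left(37 \right)} = \left(\left(-6 + 13\right) - 60\right) - 56 = \left(7 - 60\right) - 56 = -53 - 56 = -109$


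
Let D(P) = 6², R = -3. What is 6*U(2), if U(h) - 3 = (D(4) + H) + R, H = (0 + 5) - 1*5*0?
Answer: 246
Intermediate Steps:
D(P) = 36
H = 5 (H = 5 - 5*0 = 5 + 0 = 5)
U(h) = 41 (U(h) = 3 + ((36 + 5) - 3) = 3 + (41 - 3) = 3 + 38 = 41)
6*U(2) = 6*41 = 246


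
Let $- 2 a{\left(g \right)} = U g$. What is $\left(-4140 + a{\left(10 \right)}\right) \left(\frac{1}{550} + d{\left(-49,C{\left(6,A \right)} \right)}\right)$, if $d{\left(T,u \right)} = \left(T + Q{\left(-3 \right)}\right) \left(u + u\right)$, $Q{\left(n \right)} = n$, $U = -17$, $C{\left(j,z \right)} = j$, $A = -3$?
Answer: $\frac{278334389}{110} \approx 2.5303 \cdot 10^{6}$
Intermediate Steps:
$d{\left(T,u \right)} = 2 u \left(-3 + T\right)$ ($d{\left(T,u \right)} = \left(T - 3\right) \left(u + u\right) = \left(-3 + T\right) 2 u = 2 u \left(-3 + T\right)$)
$a{\left(g \right)} = \frac{17 g}{2}$ ($a{\left(g \right)} = - \frac{\left(-17\right) g}{2} = \frac{17 g}{2}$)
$\left(-4140 + a{\left(10 \right)}\right) \left(\frac{1}{550} + d{\left(-49,C{\left(6,A \right)} \right)}\right) = \left(-4140 + \frac{17}{2} \cdot 10\right) \left(\frac{1}{550} + 2 \cdot 6 \left(-3 - 49\right)\right) = \left(-4140 + 85\right) \left(\frac{1}{550} + 2 \cdot 6 \left(-52\right)\right) = - 4055 \left(\frac{1}{550} - 624\right) = \left(-4055\right) \left(- \frac{343199}{550}\right) = \frac{278334389}{110}$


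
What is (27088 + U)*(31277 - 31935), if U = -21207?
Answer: -3869698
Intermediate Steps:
(27088 + U)*(31277 - 31935) = (27088 - 21207)*(31277 - 31935) = 5881*(-658) = -3869698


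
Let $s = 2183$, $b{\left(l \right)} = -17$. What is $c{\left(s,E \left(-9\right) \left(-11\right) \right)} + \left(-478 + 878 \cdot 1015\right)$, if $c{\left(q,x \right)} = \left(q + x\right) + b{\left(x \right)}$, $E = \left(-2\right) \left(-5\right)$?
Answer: $893848$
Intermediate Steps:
$E = 10$
$c{\left(q,x \right)} = -17 + q + x$ ($c{\left(q,x \right)} = \left(q + x\right) - 17 = -17 + q + x$)
$c{\left(s,E \left(-9\right) \left(-11\right) \right)} + \left(-478 + 878 \cdot 1015\right) = \left(-17 + 2183 + 10 \left(-9\right) \left(-11\right)\right) + \left(-478 + 878 \cdot 1015\right) = \left(-17 + 2183 - -990\right) + \left(-478 + 891170\right) = \left(-17 + 2183 + 990\right) + 890692 = 3156 + 890692 = 893848$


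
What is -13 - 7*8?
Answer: -69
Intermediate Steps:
-13 - 7*8 = -13 - 56 = -69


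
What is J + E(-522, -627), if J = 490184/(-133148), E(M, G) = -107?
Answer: -3684255/33287 ≈ -110.68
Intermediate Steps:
J = -122546/33287 (J = 490184*(-1/133148) = -122546/33287 ≈ -3.6815)
J + E(-522, -627) = -122546/33287 - 107 = -3684255/33287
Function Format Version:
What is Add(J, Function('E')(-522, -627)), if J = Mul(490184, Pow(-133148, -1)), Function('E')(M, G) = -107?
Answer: Rational(-3684255, 33287) ≈ -110.68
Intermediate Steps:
J = Rational(-122546, 33287) (J = Mul(490184, Rational(-1, 133148)) = Rational(-122546, 33287) ≈ -3.6815)
Add(J, Function('E')(-522, -627)) = Add(Rational(-122546, 33287), -107) = Rational(-3684255, 33287)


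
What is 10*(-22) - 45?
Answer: -265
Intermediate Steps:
10*(-22) - 45 = -220 - 45 = -265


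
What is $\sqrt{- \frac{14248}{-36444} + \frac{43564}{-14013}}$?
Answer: $\frac{i \sqrt{60770909122166}}{4728609} \approx 1.6486 i$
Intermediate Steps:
$\sqrt{- \frac{14248}{-36444} + \frac{43564}{-14013}} = \sqrt{\left(-14248\right) \left(- \frac{1}{36444}\right) + 43564 \left(- \frac{1}{14013}\right)} = \sqrt{\frac{3562}{9111} - \frac{43564}{14013}} = \sqrt{- \frac{115665766}{42557481}} = \frac{i \sqrt{60770909122166}}{4728609}$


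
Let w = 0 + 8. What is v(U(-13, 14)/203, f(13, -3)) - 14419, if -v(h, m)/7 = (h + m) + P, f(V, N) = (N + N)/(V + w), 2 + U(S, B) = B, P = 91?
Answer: -436578/29 ≈ -15054.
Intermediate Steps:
w = 8
U(S, B) = -2 + B
f(V, N) = 2*N/(8 + V) (f(V, N) = (N + N)/(V + 8) = (2*N)/(8 + V) = 2*N/(8 + V))
v(h, m) = -637 - 7*h - 7*m (v(h, m) = -7*((h + m) + 91) = -7*(91 + h + m) = -637 - 7*h - 7*m)
v(U(-13, 14)/203, f(13, -3)) - 14419 = (-637 - 7*(-2 + 14)/203 - 14*(-3)/(8 + 13)) - 14419 = (-637 - 84/203 - 14*(-3)/21) - 14419 = (-637 - 7*12/203 - 14*(-3)/21) - 14419 = (-637 - 12/29 - 7*(-2/7)) - 14419 = (-637 - 12/29 + 2) - 14419 = -18427/29 - 14419 = -436578/29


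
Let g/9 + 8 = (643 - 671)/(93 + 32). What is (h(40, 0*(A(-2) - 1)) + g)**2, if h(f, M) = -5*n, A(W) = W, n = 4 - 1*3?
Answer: 97555129/15625 ≈ 6243.5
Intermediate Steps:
n = 1 (n = 4 - 3 = 1)
h(f, M) = -5 (h(f, M) = -5*1 = -5)
g = -9252/125 (g = -72 + 9*((643 - 671)/(93 + 32)) = -72 + 9*(-28/125) = -72 - 252/125 = -9252/125 ≈ -74.016)
(h(40, 0*(A(-2) - 1)) + g)**2 = (-5 - 9252/125)**2 = (-9877/125)**2 = 97555129/15625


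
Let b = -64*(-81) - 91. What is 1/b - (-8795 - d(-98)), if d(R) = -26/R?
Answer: 2194920073/249557 ≈ 8795.3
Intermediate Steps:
b = 5093 (b = 5184 - 91 = 5093)
1/b - (-8795 - d(-98)) = 1/5093 - (-8795 - (-26)/(-98)) = 1/5093 - (-8795 - (-26)*(-1)/98) = 1/5093 - (-8795 - 1*13/49) = 1/5093 - (-8795 - 13/49) = 1/5093 - 1*(-430968/49) = 1/5093 + 430968/49 = 2194920073/249557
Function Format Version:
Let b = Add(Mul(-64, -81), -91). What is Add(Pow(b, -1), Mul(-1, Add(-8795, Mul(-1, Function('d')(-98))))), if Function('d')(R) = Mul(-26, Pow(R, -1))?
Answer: Rational(2194920073, 249557) ≈ 8795.3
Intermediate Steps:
b = 5093 (b = Add(5184, -91) = 5093)
Add(Pow(b, -1), Mul(-1, Add(-8795, Mul(-1, Function('d')(-98))))) = Add(Pow(5093, -1), Mul(-1, Add(-8795, Mul(-1, Mul(-26, Pow(-98, -1)))))) = Add(Rational(1, 5093), Mul(-1, Add(-8795, Mul(-1, Mul(-26, Rational(-1, 98)))))) = Add(Rational(1, 5093), Mul(-1, Add(-8795, Mul(-1, Rational(13, 49))))) = Add(Rational(1, 5093), Mul(-1, Add(-8795, Rational(-13, 49)))) = Add(Rational(1, 5093), Mul(-1, Rational(-430968, 49))) = Add(Rational(1, 5093), Rational(430968, 49)) = Rational(2194920073, 249557)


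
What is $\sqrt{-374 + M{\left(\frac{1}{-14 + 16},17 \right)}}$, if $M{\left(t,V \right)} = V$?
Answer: $i \sqrt{357} \approx 18.894 i$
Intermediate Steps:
$\sqrt{-374 + M{\left(\frac{1}{-14 + 16},17 \right)}} = \sqrt{-374 + 17} = \sqrt{-357} = i \sqrt{357}$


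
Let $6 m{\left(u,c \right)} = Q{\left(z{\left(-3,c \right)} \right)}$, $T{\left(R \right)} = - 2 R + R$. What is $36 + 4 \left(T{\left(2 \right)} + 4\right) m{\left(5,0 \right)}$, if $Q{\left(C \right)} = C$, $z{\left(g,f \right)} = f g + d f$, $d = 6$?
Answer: $36$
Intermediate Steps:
$T{\left(R \right)} = - R$
$z{\left(g,f \right)} = 6 f + f g$ ($z{\left(g,f \right)} = f g + 6 f = 6 f + f g$)
$m{\left(u,c \right)} = \frac{c}{2}$ ($m{\left(u,c \right)} = \frac{c \left(6 - 3\right)}{6} = \frac{c 3}{6} = \frac{3 c}{6} = \frac{c}{2}$)
$36 + 4 \left(T{\left(2 \right)} + 4\right) m{\left(5,0 \right)} = 36 + 4 \left(\left(-1\right) 2 + 4\right) \frac{1}{2} \cdot 0 = 36 + 4 \left(-2 + 4\right) 0 = 36 + 4 \cdot 2 \cdot 0 = 36 + 8 \cdot 0 = 36 + 0 = 36$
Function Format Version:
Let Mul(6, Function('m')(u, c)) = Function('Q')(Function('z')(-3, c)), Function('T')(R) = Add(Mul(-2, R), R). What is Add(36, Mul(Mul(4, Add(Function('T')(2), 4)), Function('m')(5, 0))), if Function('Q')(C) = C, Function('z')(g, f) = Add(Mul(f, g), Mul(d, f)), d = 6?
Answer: 36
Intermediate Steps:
Function('T')(R) = Mul(-1, R)
Function('z')(g, f) = Add(Mul(6, f), Mul(f, g)) (Function('z')(g, f) = Add(Mul(f, g), Mul(6, f)) = Add(Mul(6, f), Mul(f, g)))
Function('m')(u, c) = Mul(Rational(1, 2), c) (Function('m')(u, c) = Mul(Rational(1, 6), Mul(c, Add(6, -3))) = Mul(Rational(1, 6), Mul(c, 3)) = Mul(Rational(1, 6), Mul(3, c)) = Mul(Rational(1, 2), c))
Add(36, Mul(Mul(4, Add(Function('T')(2), 4)), Function('m')(5, 0))) = Add(36, Mul(Mul(4, Add(Mul(-1, 2), 4)), Mul(Rational(1, 2), 0))) = Add(36, Mul(Mul(4, Add(-2, 4)), 0)) = Add(36, Mul(Mul(4, 2), 0)) = Add(36, Mul(8, 0)) = Add(36, 0) = 36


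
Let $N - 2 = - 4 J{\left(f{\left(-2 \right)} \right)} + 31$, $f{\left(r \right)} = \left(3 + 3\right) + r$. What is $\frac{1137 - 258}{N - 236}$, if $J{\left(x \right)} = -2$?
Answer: $- \frac{293}{65} \approx -4.5077$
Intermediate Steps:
$f{\left(r \right)} = 6 + r$
$N = 41$ ($N = 2 + \left(\left(-4\right) \left(-2\right) + 31\right) = 2 + \left(8 + 31\right) = 2 + 39 = 41$)
$\frac{1137 - 258}{N - 236} = \frac{1137 - 258}{41 - 236} = \frac{879}{-195} = 879 \left(- \frac{1}{195}\right) = - \frac{293}{65}$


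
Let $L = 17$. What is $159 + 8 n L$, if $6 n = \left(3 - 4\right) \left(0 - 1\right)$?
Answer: $\frac{545}{3} \approx 181.67$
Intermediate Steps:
$n = \frac{1}{6}$ ($n = \frac{\left(3 - 4\right) \left(0 - 1\right)}{6} = \frac{\left(-1\right) \left(-1\right)}{6} = \frac{1}{6} \cdot 1 = \frac{1}{6} \approx 0.16667$)
$159 + 8 n L = 159 + 8 \cdot \frac{1}{6} \cdot 17 = 159 + \frac{4}{3} \cdot 17 = 159 + \frac{68}{3} = \frac{545}{3}$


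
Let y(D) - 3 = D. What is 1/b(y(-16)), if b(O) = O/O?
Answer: 1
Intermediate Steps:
y(D) = 3 + D
b(O) = 1
1/b(y(-16)) = 1/1 = 1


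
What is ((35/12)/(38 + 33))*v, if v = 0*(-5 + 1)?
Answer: 0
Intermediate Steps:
v = 0 (v = 0*(-4) = 0)
((35/12)/(38 + 33))*v = ((35/12)/(38 + 33))*0 = ((35*(1/12))/71)*0 = ((35/12)*(1/71))*0 = (35/852)*0 = 0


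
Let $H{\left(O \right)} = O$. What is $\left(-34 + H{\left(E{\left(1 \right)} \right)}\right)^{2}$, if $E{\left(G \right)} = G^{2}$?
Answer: $1089$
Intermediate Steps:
$\left(-34 + H{\left(E{\left(1 \right)} \right)}\right)^{2} = \left(-34 + 1^{2}\right)^{2} = \left(-34 + 1\right)^{2} = \left(-33\right)^{2} = 1089$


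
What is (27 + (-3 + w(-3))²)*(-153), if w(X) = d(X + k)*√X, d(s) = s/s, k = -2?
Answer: -5049 + 918*I*√3 ≈ -5049.0 + 1590.0*I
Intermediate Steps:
d(s) = 1
w(X) = √X (w(X) = 1*√X = √X)
(27 + (-3 + w(-3))²)*(-153) = (27 + (-3 + √(-3))²)*(-153) = (27 + (-3 + I*√3)²)*(-153) = -4131 - 153*(-3 + I*√3)²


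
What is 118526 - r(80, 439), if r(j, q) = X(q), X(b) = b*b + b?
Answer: -74634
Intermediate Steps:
X(b) = b + b² (X(b) = b² + b = b + b²)
r(j, q) = q*(1 + q)
118526 - r(80, 439) = 118526 - 439*(1 + 439) = 118526 - 439*440 = 118526 - 1*193160 = 118526 - 193160 = -74634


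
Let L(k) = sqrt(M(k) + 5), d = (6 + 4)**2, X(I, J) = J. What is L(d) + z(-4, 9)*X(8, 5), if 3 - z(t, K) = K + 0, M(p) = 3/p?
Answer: -30 + sqrt(503)/10 ≈ -27.757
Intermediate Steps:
z(t, K) = 3 - K (z(t, K) = 3 - (K + 0) = 3 - K)
d = 100 (d = 10**2 = 100)
L(k) = sqrt(5 + 3/k) (L(k) = sqrt(3/k + 5) = sqrt(5 + 3/k))
L(d) + z(-4, 9)*X(8, 5) = sqrt(5 + 3/100) + (3 - 1*9)*5 = sqrt(5 + 3*(1/100)) + (3 - 9)*5 = sqrt(5 + 3/100) - 6*5 = sqrt(503/100) - 30 = sqrt(503)/10 - 30 = -30 + sqrt(503)/10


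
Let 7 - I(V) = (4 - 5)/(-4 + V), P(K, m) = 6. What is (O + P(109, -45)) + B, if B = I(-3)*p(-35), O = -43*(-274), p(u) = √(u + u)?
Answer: 11788 + 48*I*√70/7 ≈ 11788.0 + 57.371*I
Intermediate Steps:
p(u) = √2*√u (p(u) = √(2*u) = √2*√u)
O = 11782
I(V) = 7 + 1/(-4 + V) (I(V) = 7 - (4 - 5)/(-4 + V) = 7 - (-1)/(-4 + V) = 7 + 1/(-4 + V))
B = 48*I*√70/7 (B = ((-27 + 7*(-3))/(-4 - 3))*(√2*√(-35)) = ((-27 - 21)/(-7))*(√2*(I*√35)) = (-⅐*(-48))*(I*√70) = 48*(I*√70)/7 = 48*I*√70/7 ≈ 57.371*I)
(O + P(109, -45)) + B = (11782 + 6) + 48*I*√70/7 = 11788 + 48*I*√70/7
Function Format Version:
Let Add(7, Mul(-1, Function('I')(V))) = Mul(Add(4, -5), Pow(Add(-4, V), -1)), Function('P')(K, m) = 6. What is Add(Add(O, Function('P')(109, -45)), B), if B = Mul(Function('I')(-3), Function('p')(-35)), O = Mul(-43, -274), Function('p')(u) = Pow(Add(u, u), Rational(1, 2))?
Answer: Add(11788, Mul(Rational(48, 7), I, Pow(70, Rational(1, 2)))) ≈ Add(11788., Mul(57.371, I))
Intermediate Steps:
Function('p')(u) = Mul(Pow(2, Rational(1, 2)), Pow(u, Rational(1, 2))) (Function('p')(u) = Pow(Mul(2, u), Rational(1, 2)) = Mul(Pow(2, Rational(1, 2)), Pow(u, Rational(1, 2))))
O = 11782
Function('I')(V) = Add(7, Pow(Add(-4, V), -1)) (Function('I')(V) = Add(7, Mul(-1, Mul(Add(4, -5), Pow(Add(-4, V), -1)))) = Add(7, Mul(-1, Mul(-1, Pow(Add(-4, V), -1)))) = Add(7, Pow(Add(-4, V), -1)))
B = Mul(Rational(48, 7), I, Pow(70, Rational(1, 2))) (B = Mul(Mul(Pow(Add(-4, -3), -1), Add(-27, Mul(7, -3))), Mul(Pow(2, Rational(1, 2)), Pow(-35, Rational(1, 2)))) = Mul(Mul(Pow(-7, -1), Add(-27, -21)), Mul(Pow(2, Rational(1, 2)), Mul(I, Pow(35, Rational(1, 2))))) = Mul(Mul(Rational(-1, 7), -48), Mul(I, Pow(70, Rational(1, 2)))) = Mul(Rational(48, 7), Mul(I, Pow(70, Rational(1, 2)))) = Mul(Rational(48, 7), I, Pow(70, Rational(1, 2))) ≈ Mul(57.371, I))
Add(Add(O, Function('P')(109, -45)), B) = Add(Add(11782, 6), Mul(Rational(48, 7), I, Pow(70, Rational(1, 2)))) = Add(11788, Mul(Rational(48, 7), I, Pow(70, Rational(1, 2))))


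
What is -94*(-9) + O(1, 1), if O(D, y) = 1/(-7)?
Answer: 5921/7 ≈ 845.86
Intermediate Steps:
O(D, y) = -⅐
-94*(-9) + O(1, 1) = -94*(-9) - ⅐ = 846 - ⅐ = 5921/7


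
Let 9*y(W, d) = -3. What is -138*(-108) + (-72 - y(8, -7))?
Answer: 44497/3 ≈ 14832.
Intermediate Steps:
y(W, d) = -⅓ (y(W, d) = (⅑)*(-3) = -⅓)
-138*(-108) + (-72 - y(8, -7)) = -138*(-108) + (-72 - 1*(-⅓)) = 14904 + (-72 + ⅓) = 14904 - 215/3 = 44497/3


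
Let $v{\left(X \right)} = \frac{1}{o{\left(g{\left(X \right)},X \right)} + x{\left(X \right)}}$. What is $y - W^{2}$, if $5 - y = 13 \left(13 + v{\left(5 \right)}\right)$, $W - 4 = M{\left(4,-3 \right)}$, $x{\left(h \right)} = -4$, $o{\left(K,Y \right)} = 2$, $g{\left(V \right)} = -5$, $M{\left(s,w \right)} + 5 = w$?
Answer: $- \frac{347}{2} \approx -173.5$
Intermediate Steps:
$M{\left(s,w \right)} = -5 + w$
$W = -4$ ($W = 4 - 8 = -4$)
$v{\left(X \right)} = - \frac{1}{2}$ ($v{\left(X \right)} = \frac{1}{2 - 4} = \frac{1}{-2} = - \frac{1}{2}$)
$y = - \frac{315}{2}$ ($y = 5 - 13 \left(13 - \frac{1}{2}\right) = 5 - 13 \cdot \frac{25}{2} = 5 - \frac{325}{2} = - \frac{315}{2} \approx -157.5$)
$y - W^{2} = - \frac{315}{2} - \left(-4\right)^{2} = - \frac{315}{2} - 16 = - \frac{347}{2}$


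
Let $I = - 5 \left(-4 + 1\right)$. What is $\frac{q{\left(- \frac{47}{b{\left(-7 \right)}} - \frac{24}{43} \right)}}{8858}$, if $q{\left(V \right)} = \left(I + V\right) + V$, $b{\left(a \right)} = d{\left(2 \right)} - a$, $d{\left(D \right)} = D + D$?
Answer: $\frac{2525}{4189834} \approx 0.00060265$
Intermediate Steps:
$d{\left(D \right)} = 2 D$
$I = 15$ ($I = \left(-5\right) \left(-3\right) = 15$)
$b{\left(a \right)} = 4 - a$ ($b{\left(a \right)} = 2 \cdot 2 - a = 4 - a$)
$q{\left(V \right)} = 15 + 2 V$ ($q{\left(V \right)} = \left(15 + V\right) + V = 15 + 2 V$)
$\frac{q{\left(- \frac{47}{b{\left(-7 \right)}} - \frac{24}{43} \right)}}{8858} = \frac{15 + 2 \left(- \frac{47}{4 - -7} - \frac{24}{43}\right)}{8858} = \left(15 + 2 \left(- \frac{47}{4 + 7} - \frac{24}{43}\right)\right) \frac{1}{8858} = \left(15 + 2 \left(- \frac{47}{11} - \frac{24}{43}\right)\right) \frac{1}{8858} = \left(15 + 2 \left(- \frac{2285}{473}\right)\right) \frac{1}{8858} = \left(15 - \frac{4570}{473}\right) \frac{1}{8858} = \frac{2525}{473} \cdot \frac{1}{8858} = \frac{2525}{4189834}$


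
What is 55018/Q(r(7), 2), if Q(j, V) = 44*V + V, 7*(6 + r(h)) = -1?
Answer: 27509/45 ≈ 611.31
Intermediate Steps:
r(h) = -43/7 (r(h) = -6 + (⅐)*(-1) = -6 - ⅐ = -43/7)
Q(j, V) = 45*V
55018/Q(r(7), 2) = 55018/((45*2)) = 55018/90 = 55018*(1/90) = 27509/45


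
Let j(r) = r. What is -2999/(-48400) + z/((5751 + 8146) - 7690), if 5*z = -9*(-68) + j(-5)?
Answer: 24490553/300418800 ≈ 0.081521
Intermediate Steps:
z = 607/5 (z = (-9*(-68) - 5)/5 = (612 - 5)/5 = (⅕)*607 = 607/5 ≈ 121.40)
-2999/(-48400) + z/((5751 + 8146) - 7690) = -2999/(-48400) + 607/(5*((5751 + 8146) - 7690)) = -2999*(-1/48400) + 607/(5*(13897 - 7690)) = 2999/48400 + (607/5)/6207 = 2999/48400 + (607/5)*(1/6207) = 2999/48400 + 607/31035 = 24490553/300418800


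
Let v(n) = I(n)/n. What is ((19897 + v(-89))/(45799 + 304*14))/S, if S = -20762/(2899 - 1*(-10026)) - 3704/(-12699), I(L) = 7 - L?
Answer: -412254134655/1363529225722 ≈ -0.30234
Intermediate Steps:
v(n) = (7 - n)/n
S = -215782438/164134575 (S = -20762/(2899 + 10026) - 3704*(-1/12699) = -20762/12925 + 3704/12699 = -215782438/164134575 ≈ -1.3147)
((19897 + v(-89))/(45799 + 304*14))/S = ((19897 + (7 - 1*(-89))/(-89))/(45799 + 304*14))/(-215782438/164134575) = ((19897 - (7 + 89)/89)/(45799 + 4256))*(-164134575/215782438) = ((19897 - 1/89*96)/50055)*(-164134575/215782438) = ((19897 - 96/89)*(1/50055))*(-164134575/215782438) = ((1770737/89)*(1/50055))*(-164134575/215782438) = (1770737/4454895)*(-164134575/215782438) = -412254134655/1363529225722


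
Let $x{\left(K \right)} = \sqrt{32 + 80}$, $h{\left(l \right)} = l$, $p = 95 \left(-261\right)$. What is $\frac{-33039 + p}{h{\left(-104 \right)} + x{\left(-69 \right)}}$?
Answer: $\frac{125307}{223} + \frac{9639 \sqrt{7}}{446} \approx 619.09$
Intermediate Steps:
$p = -24795$
$x{\left(K \right)} = 4 \sqrt{7}$ ($x{\left(K \right)} = \sqrt{112} = 4 \sqrt{7}$)
$\frac{-33039 + p}{h{\left(-104 \right)} + x{\left(-69 \right)}} = \frac{-33039 - 24795}{-104 + 4 \sqrt{7}} = - \frac{57834}{-104 + 4 \sqrt{7}}$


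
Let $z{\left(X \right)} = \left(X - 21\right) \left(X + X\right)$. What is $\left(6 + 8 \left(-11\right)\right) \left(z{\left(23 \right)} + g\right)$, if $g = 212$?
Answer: $-24928$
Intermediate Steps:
$z{\left(X \right)} = 2 X \left(-21 + X\right)$ ($z{\left(X \right)} = \left(-21 + X\right) 2 X = 2 X \left(-21 + X\right)$)
$\left(6 + 8 \left(-11\right)\right) \left(z{\left(23 \right)} + g\right) = \left(6 + 8 \left(-11\right)\right) \left(2 \cdot 23 \left(-21 + 23\right) + 212\right) = \left(6 - 88\right) \left(2 \cdot 23 \cdot 2 + 212\right) = - 82 \left(92 + 212\right) = \left(-82\right) 304 = -24928$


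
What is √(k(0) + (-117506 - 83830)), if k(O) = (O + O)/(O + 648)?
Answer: 2*I*√50334 ≈ 448.7*I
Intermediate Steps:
k(O) = 2*O/(648 + O) (k(O) = (2*O)/(648 + O) = 2*O/(648 + O))
√(k(0) + (-117506 - 83830)) = √(2*0/(648 + 0) + (-117506 - 83830)) = √(2*0/648 - 201336) = √(2*0*(1/648) - 201336) = √(0 - 201336) = √(-201336) = 2*I*√50334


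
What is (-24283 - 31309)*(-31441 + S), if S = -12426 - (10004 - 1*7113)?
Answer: 2599370736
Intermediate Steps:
S = -15317 (S = -12426 - (10004 - 7113) = -12426 - 1*2891 = -12426 - 2891 = -15317)
(-24283 - 31309)*(-31441 + S) = (-24283 - 31309)*(-31441 - 15317) = -55592*(-46758) = 2599370736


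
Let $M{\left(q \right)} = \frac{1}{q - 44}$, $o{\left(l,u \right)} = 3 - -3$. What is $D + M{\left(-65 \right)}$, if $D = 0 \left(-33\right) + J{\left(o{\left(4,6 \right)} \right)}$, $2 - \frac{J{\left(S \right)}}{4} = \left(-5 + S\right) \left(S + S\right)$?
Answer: $- \frac{4361}{109} \approx -40.009$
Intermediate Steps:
$o{\left(l,u \right)} = 6$ ($o{\left(l,u \right)} = 3 + 3 = 6$)
$J{\left(S \right)} = 8 - 8 S \left(-5 + S\right)$ ($J{\left(S \right)} = 8 - 4 \left(-5 + S\right) \left(S + S\right) = 8 - 4 \left(-5 + S\right) 2 S = 8 - 4 \cdot 2 S \left(-5 + S\right) = 8 - 8 S \left(-5 + S\right)$)
$D = -40$ ($D = 0 \left(-33\right) + \left(8 - 8 \cdot 6^{2} + 40 \cdot 6\right) = 0 + \left(8 - 288 + 240\right) = 0 - 40 = -40$)
$M{\left(q \right)} = \frac{1}{-44 + q}$
$D + M{\left(-65 \right)} = -40 + \frac{1}{-44 - 65} = -40 + \frac{1}{-109} = -40 - \frac{1}{109} = - \frac{4361}{109}$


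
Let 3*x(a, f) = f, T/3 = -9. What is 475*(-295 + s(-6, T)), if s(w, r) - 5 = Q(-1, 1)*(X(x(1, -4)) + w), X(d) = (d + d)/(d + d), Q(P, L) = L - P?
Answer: -142500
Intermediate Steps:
T = -27 (T = 3*(-9) = -27)
x(a, f) = f/3
X(d) = 1 (X(d) = (2*d)/((2*d)) = (2*d)*(1/(2*d)) = 1)
s(w, r) = 7 + 2*w (s(w, r) = 5 + (1 - 1*(-1))*(1 + w) = 5 + (1 + 1)*(1 + w) = 5 + 2*(1 + w) = 5 + (2 + 2*w) = 7 + 2*w)
475*(-295 + s(-6, T)) = 475*(-295 + (7 + 2*(-6))) = 475*(-295 + (7 - 12)) = 475*(-295 - 5) = 475*(-300) = -142500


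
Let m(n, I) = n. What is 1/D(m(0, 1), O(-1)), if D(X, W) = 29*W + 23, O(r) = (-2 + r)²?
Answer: 1/284 ≈ 0.0035211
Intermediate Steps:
D(X, W) = 23 + 29*W
1/D(m(0, 1), O(-1)) = 1/(23 + 29*(-2 - 1)²) = 1/(23 + 29*(-3)²) = 1/(23 + 29*9) = 1/(23 + 261) = 1/284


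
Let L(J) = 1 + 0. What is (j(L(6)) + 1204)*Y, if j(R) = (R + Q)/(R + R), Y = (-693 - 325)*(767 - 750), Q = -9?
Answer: -20767200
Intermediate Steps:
L(J) = 1
Y = -17306 (Y = -1018*17 = -17306)
j(R) = (-9 + R)/(2*R) (j(R) = (R - 9)/(R + R) = (-9 + R)/((2*R)) = (-9 + R)*(1/(2*R)) = (-9 + R)/(2*R))
(j(L(6)) + 1204)*Y = ((½)*(-9 + 1)/1 + 1204)*(-17306) = ((½)*1*(-8) + 1204)*(-17306) = (-4 + 1204)*(-17306) = 1200*(-17306) = -20767200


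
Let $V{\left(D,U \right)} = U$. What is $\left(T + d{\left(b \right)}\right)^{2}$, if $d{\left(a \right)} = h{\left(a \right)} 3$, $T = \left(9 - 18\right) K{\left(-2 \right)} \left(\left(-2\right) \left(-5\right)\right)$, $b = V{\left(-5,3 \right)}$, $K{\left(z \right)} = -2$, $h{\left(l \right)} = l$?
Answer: $35721$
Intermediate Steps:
$b = 3$
$T = 180$ ($T = \left(9 - 18\right) \left(- 2 \left(\left(-2\right) \left(-5\right)\right)\right) = - 9 \left(\left(-2\right) 10\right) = \left(-9\right) \left(-20\right) = 180$)
$d{\left(a \right)} = 3 a$ ($d{\left(a \right)} = a 3 = 3 a$)
$\left(T + d{\left(b \right)}\right)^{2} = \left(180 + 3 \cdot 3\right)^{2} = \left(180 + 9\right)^{2} = 189^{2} = 35721$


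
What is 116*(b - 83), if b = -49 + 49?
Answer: -9628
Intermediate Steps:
b = 0
116*(b - 83) = 116*(0 - 83) = 116*(-83) = -9628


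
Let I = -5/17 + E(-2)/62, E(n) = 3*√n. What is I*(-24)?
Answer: 120/17 - 36*I*√2/31 ≈ 7.0588 - 1.6423*I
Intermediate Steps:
I = -5/17 + 3*I*√2/62 (I = -5/17 + (3*√(-2))/62 = -5*1/17 + (3*(I*√2))*(1/62) = -5/17 + (3*I*√2)*(1/62) = -5/17 + 3*I*√2/62 ≈ -0.29412 + 0.06843*I)
I*(-24) = (-5/17 + 3*I*√2/62)*(-24) = 120/17 - 36*I*√2/31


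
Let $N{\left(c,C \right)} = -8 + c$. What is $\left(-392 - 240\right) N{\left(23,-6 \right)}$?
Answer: $-9480$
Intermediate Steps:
$\left(-392 - 240\right) N{\left(23,-6 \right)} = \left(-392 - 240\right) \left(-8 + 23\right) = \left(-632\right) 15 = -9480$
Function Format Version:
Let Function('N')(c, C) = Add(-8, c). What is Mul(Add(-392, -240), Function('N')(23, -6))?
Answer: -9480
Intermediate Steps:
Mul(Add(-392, -240), Function('N')(23, -6)) = Mul(Add(-392, -240), Add(-8, 23)) = Mul(-632, 15) = -9480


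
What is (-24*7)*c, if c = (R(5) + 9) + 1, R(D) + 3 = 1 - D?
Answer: -504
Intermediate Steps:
R(D) = -2 - D (R(D) = -3 + (1 - D) = -2 - D)
c = 3 (c = ((-2 - 1*5) + 9) + 1 = ((-2 - 5) + 9) + 1 = (-7 + 9) + 1 = 2 + 1 = 3)
(-24*7)*c = -24*7*3 = -168*3 = -504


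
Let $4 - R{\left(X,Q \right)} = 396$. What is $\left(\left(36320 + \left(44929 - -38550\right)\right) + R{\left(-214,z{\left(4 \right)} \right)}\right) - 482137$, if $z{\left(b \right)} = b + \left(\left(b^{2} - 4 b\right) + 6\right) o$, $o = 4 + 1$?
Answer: $-362730$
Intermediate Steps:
$o = 5$
$z{\left(b \right)} = 30 - 19 b + 5 b^{2}$ ($z{\left(b \right)} = b + \left(\left(b^{2} - 4 b\right) + 6\right) 5 = b + \left(6 + b^{2} - 4 b\right) 5 = b + \left(30 - 20 b + 5 b^{2}\right) = 30 - 19 b + 5 b^{2}$)
$R{\left(X,Q \right)} = -392$ ($R{\left(X,Q \right)} = 4 - 396 = -392$)
$\left(\left(36320 + \left(44929 - -38550\right)\right) + R{\left(-214,z{\left(4 \right)} \right)}\right) - 482137 = \left(\left(36320 + \left(44929 - -38550\right)\right) - 392\right) - 482137 = \left(\left(36320 + \left(44929 + 38550\right)\right) - 392\right) - 482137 = \left(\left(36320 + 83479\right) - 392\right) - 482137 = \left(119799 - 392\right) - 482137 = 119407 - 482137 = -362730$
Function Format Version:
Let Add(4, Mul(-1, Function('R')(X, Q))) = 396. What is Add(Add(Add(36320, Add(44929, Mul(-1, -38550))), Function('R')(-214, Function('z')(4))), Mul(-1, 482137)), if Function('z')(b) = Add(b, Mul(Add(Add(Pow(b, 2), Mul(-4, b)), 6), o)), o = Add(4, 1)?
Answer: -362730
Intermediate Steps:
o = 5
Function('z')(b) = Add(30, Mul(-19, b), Mul(5, Pow(b, 2))) (Function('z')(b) = Add(b, Mul(Add(Add(Pow(b, 2), Mul(-4, b)), 6), 5)) = Add(b, Mul(Add(6, Pow(b, 2), Mul(-4, b)), 5)) = Add(b, Add(30, Mul(-20, b), Mul(5, Pow(b, 2)))) = Add(30, Mul(-19, b), Mul(5, Pow(b, 2))))
Function('R')(X, Q) = -392 (Function('R')(X, Q) = Add(4, Mul(-1, 396)) = Add(4, -396) = -392)
Add(Add(Add(36320, Add(44929, Mul(-1, -38550))), Function('R')(-214, Function('z')(4))), Mul(-1, 482137)) = Add(Add(Add(36320, Add(44929, Mul(-1, -38550))), -392), Mul(-1, 482137)) = Add(Add(Add(36320, Add(44929, 38550)), -392), -482137) = Add(Add(Add(36320, 83479), -392), -482137) = Add(Add(119799, -392), -482137) = Add(119407, -482137) = -362730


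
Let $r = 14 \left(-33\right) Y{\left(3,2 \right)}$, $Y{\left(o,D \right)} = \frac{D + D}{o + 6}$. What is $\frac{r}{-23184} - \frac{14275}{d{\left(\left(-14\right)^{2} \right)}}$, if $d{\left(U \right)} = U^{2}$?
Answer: $- \frac{8653487}{23856336} \approx -0.36273$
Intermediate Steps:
$Y{\left(o,D \right)} = \frac{2 D}{6 + o}$
$r = - \frac{616}{3}$ ($r = 14 \left(-33\right) 2 \cdot 2 \frac{1}{6 + 3} = - 462 \cdot 2 \cdot 2 \cdot \frac{1}{9} = \left(-462\right) \frac{4}{9} = - \frac{616}{3} \approx -205.33$)
$\frac{r}{-23184} - \frac{14275}{d{\left(\left(-14\right)^{2} \right)}} = - \frac{616}{3 \left(-23184\right)} - \frac{14275}{\left(\left(-14\right)^{2}\right)^{2}} = \left(- \frac{616}{3}\right) \left(- \frac{1}{23184}\right) - \frac{14275}{196^{2}} = \frac{11}{1242} - \frac{14275}{38416} = - \frac{8653487}{23856336}$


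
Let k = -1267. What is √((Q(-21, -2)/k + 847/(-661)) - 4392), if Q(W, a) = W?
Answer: 2*I*√15721263970009/119641 ≈ 66.282*I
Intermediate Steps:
√((Q(-21, -2)/k + 847/(-661)) - 4392) = √((-21/(-1267) + 847/(-661)) - 4392) = √((-21*(-1/1267) + 847*(-1/661)) - 4392) = √((3/181 - 847/661) - 4392) = √(-151324/119641 - 4392) = √(-525614596/119641) = 2*I*√15721263970009/119641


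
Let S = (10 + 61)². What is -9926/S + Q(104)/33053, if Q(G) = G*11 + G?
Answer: -321792910/166620173 ≈ -1.9313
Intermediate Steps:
S = 5041 (S = 71² = 5041)
Q(G) = 12*G (Q(G) = 11*G + G = 12*G)
-9926/S + Q(104)/33053 = -9926/5041 + (12*104)/33053 = -9926*1/5041 + 1248*(1/33053) = -9926/5041 + 1248/33053 = -321792910/166620173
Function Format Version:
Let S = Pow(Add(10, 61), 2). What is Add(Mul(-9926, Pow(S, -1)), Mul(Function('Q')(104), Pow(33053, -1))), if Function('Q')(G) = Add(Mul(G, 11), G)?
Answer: Rational(-321792910, 166620173) ≈ -1.9313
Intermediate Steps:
S = 5041 (S = Pow(71, 2) = 5041)
Function('Q')(G) = Mul(12, G) (Function('Q')(G) = Add(Mul(11, G), G) = Mul(12, G))
Add(Mul(-9926, Pow(S, -1)), Mul(Function('Q')(104), Pow(33053, -1))) = Add(Mul(-9926, Pow(5041, -1)), Mul(Mul(12, 104), Pow(33053, -1))) = Add(Mul(-9926, Rational(1, 5041)), Mul(1248, Rational(1, 33053))) = Add(Rational(-9926, 5041), Rational(1248, 33053)) = Rational(-321792910, 166620173)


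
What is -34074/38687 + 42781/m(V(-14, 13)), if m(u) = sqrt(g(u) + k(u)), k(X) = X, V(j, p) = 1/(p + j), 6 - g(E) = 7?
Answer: -34074/38687 - 42781*I*sqrt(2)/2 ≈ -0.88076 - 30251.0*I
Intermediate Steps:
g(E) = -1 (g(E) = 6 - 1*7 = 6 - 7 = -1)
V(j, p) = 1/(j + p)
m(u) = sqrt(-1 + u)
-34074/38687 + 42781/m(V(-14, 13)) = -34074/38687 + 42781/(sqrt(-1 + 1/(-14 + 13))) = -34074*1/38687 + 42781/(sqrt(-1 + 1/(-1))) = -34074/38687 + 42781/(sqrt(-1 - 1)) = -34074/38687 + 42781/(sqrt(-2)) = -34074/38687 + 42781/((I*sqrt(2))) = -34074/38687 + 42781*(-I*sqrt(2)/2) = -34074/38687 - 42781*I*sqrt(2)/2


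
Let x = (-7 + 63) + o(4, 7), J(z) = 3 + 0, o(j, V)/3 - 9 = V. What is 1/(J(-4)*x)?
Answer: 1/312 ≈ 0.0032051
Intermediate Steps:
o(j, V) = 27 + 3*V
J(z) = 3
x = 104 (x = (-7 + 63) + (27 + 3*7) = 56 + (27 + 21) = 56 + 48 = 104)
1/(J(-4)*x) = 1/(3*104) = 1/312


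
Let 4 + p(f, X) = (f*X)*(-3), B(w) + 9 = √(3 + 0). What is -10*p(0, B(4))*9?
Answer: 360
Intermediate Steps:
B(w) = -9 + √3 (B(w) = -9 + √(3 + 0) = -9 + √3)
p(f, X) = -4 - 3*X*f (p(f, X) = -4 + (f*X)*(-3) = -4 + (X*f)*(-3) = -4 - 3*X*f)
-10*p(0, B(4))*9 = -10*(-4 - 3*(-9 + √3)*0)*9 = -10*(-4 + 0)*9 = -10*(-4)*9 = 40*9 = 360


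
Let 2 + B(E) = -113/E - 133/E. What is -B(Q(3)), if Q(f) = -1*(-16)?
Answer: 139/8 ≈ 17.375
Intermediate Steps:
Q(f) = 16
B(E) = -2 - 246/E (B(E) = -2 + (-113/E - 133/E) = -2 - 246/E)
-B(Q(3)) = -(-2 - 246/16) = -(-2 - 246*1/16) = -(-2 - 123/8) = -1*(-139/8) = 139/8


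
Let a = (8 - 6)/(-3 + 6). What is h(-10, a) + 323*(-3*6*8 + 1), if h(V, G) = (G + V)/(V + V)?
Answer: -692828/15 ≈ -46189.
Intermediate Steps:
a = ⅔ (a = 2/3 = 2*(⅓) = ⅔ ≈ 0.66667)
h(V, G) = (G + V)/(2*V) (h(V, G) = (G + V)/((2*V)) = (G + V)*(1/(2*V)) = (G + V)/(2*V))
h(-10, a) + 323*(-3*6*8 + 1) = (½)*(⅔ - 10)/(-10) + 323*(-3*6*8 + 1) = (½)*(-⅒)*(-28/3) + 323*(-18*8 + 1) = 7/15 + 323*(-144 + 1) = 7/15 + 323*(-143) = 7/15 - 46189 = -692828/15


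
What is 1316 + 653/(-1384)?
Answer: 1820691/1384 ≈ 1315.5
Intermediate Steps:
1316 + 653/(-1384) = 1316 + 653*(-1/1384) = 1316 - 653/1384 = 1820691/1384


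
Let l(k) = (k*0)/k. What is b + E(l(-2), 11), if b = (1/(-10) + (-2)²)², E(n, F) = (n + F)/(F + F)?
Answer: 1571/100 ≈ 15.710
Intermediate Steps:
l(k) = 0 (l(k) = 0/k = 0)
E(n, F) = (F + n)/(2*F) (E(n, F) = (F + n)/((2*F)) = (F + n)*(1/(2*F)) = (F + n)/(2*F))
b = 1521/100 (b = (-⅒ + 4)² = (39/10)² = 1521/100 ≈ 15.210)
b + E(l(-2), 11) = 1521/100 + (½)*(11 + 0)/11 = 1521/100 + (½)*(1/11)*11 = 1521/100 + ½ = 1571/100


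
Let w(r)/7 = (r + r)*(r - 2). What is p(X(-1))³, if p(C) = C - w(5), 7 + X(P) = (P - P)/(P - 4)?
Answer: -10218313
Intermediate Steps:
w(r) = 14*r*(-2 + r) (w(r) = 7*((r + r)*(r - 2)) = 7*((2*r)*(-2 + r)) = 7*(2*r*(-2 + r)) = 14*r*(-2 + r))
X(P) = -7 (X(P) = -7 + (P - P)/(P - 4) = -7 + 0/(-4 + P) = -7 + 0 = -7)
p(C) = -210 + C (p(C) = C - 14*5*(-2 + 5) = C - 14*5*3 = C - 1*210 = C - 210 = -210 + C)
p(X(-1))³ = (-210 - 7)³ = (-217)³ = -10218313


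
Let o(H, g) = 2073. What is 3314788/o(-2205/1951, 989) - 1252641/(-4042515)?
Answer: 4467558978871/2793377865 ≈ 1599.3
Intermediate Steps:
3314788/o(-2205/1951, 989) - 1252641/(-4042515) = 3314788/2073 - 1252641/(-4042515) = 3314788*(1/2073) - 1252641*(-1/4042515) = 3314788/2073 + 417547/1347505 = 4467558978871/2793377865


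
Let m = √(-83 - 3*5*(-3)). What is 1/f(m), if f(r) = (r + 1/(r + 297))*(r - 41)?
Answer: (-√38 + 297*I)/(-9769*I + 12214*√38) ≈ -0.00058385 + 0.0038689*I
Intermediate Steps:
m = I*√38 (m = √(-83 - 15*(-3)) = √(-83 + 45) = √(-38) = I*√38 ≈ 6.1644*I)
f(r) = (-41 + r)*(r + 1/(297 + r)) (f(r) = (r + 1/(297 + r))*(-41 + r) = (-41 + r)*(r + 1/(297 + r)))
1/f(m) = 1/((-41 + (I*√38)³ - 12176*I*√38 + 256*(I*√38)²)/(297 + I*√38)) = 1/((-41 - 38*I*√38 - 12176*I*√38 + 256*(-38))/(297 + I*√38)) = 1/((-41 - 38*I*√38 - 12176*I*√38 - 9728)/(297 + I*√38)) = 1/((-9769 - 12214*I*√38)/(297 + I*√38)) = (297 + I*√38)/(-9769 - 12214*I*√38)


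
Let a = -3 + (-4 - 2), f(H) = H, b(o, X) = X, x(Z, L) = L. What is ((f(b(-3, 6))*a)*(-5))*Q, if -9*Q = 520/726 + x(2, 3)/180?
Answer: -5321/242 ≈ -21.988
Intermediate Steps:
Q = -5321/65340 (Q = -(520/726 + 3/180)/9 = -(520*(1/726) + 3*(1/180))/9 = -(260/363 + 1/60)/9 = -1/9*5321/7260 = -5321/65340 ≈ -0.081436)
a = -9 (a = -3 - 6 = -9)
((f(b(-3, 6))*a)*(-5))*Q = ((6*(-9))*(-5))*(-5321/65340) = -54*(-5)*(-5321/65340) = 270*(-5321/65340) = -5321/242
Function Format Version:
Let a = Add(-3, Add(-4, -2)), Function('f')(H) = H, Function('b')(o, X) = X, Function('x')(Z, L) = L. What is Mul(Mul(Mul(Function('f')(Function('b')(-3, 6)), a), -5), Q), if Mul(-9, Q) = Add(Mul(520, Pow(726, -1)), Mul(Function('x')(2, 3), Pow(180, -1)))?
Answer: Rational(-5321, 242) ≈ -21.988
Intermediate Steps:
Q = Rational(-5321, 65340) (Q = Mul(Rational(-1, 9), Add(Mul(520, Pow(726, -1)), Mul(3, Pow(180, -1)))) = Mul(Rational(-1, 9), Add(Mul(520, Rational(1, 726)), Mul(3, Rational(1, 180)))) = Mul(Rational(-1, 9), Add(Rational(260, 363), Rational(1, 60))) = Mul(Rational(-1, 9), Rational(5321, 7260)) = Rational(-5321, 65340) ≈ -0.081436)
a = -9 (a = Add(-3, -6) = -9)
Mul(Mul(Mul(Function('f')(Function('b')(-3, 6)), a), -5), Q) = Mul(Mul(Mul(6, -9), -5), Rational(-5321, 65340)) = Mul(Mul(-54, -5), Rational(-5321, 65340)) = Mul(270, Rational(-5321, 65340)) = Rational(-5321, 242)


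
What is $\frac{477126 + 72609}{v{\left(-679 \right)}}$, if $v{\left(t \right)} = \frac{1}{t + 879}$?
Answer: $109947000$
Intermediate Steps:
$v{\left(t \right)} = \frac{1}{879 + t}$
$\frac{477126 + 72609}{v{\left(-679 \right)}} = \frac{477126 + 72609}{\frac{1}{879 - 679}} = \frac{549735}{\frac{1}{200}} = 549735 \frac{1}{\frac{1}{200}} = 549735 \cdot 200 = 109947000$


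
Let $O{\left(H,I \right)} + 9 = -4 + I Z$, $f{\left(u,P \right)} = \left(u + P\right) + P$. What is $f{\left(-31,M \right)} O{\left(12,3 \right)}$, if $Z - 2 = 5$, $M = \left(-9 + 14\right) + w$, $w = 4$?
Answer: $-104$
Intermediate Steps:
$M = 9$ ($M = \left(-9 + 14\right) + 4 = 5 + 4 = 9$)
$Z = 7$ ($Z = 2 + 5 = 7$)
$f{\left(u,P \right)} = u + 2 P$ ($f{\left(u,P \right)} = \left(P + u\right) + P = u + 2 P$)
$O{\left(H,I \right)} = -13 + 7 I$ ($O{\left(H,I \right)} = -9 + \left(-4 + I 7\right) = -9 + \left(-4 + 7 I\right) = -13 + 7 I$)
$f{\left(-31,M \right)} O{\left(12,3 \right)} = \left(-31 + 2 \cdot 9\right) \left(-13 + 7 \cdot 3\right) = \left(-31 + 18\right) \left(-13 + 21\right) = \left(-13\right) 8 = -104$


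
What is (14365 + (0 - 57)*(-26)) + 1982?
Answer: 17829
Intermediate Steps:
(14365 + (0 - 57)*(-26)) + 1982 = (14365 - 57*(-26)) + 1982 = (14365 + 1482) + 1982 = 15847 + 1982 = 17829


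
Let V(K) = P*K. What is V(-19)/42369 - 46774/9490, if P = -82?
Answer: -75653161/15464685 ≈ -4.8920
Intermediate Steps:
V(K) = -82*K
V(-19)/42369 - 46774/9490 = -82*(-19)/42369 - 46774/9490 = 1558*(1/42369) - 46774*1/9490 = 1558/42369 - 1799/365 = -75653161/15464685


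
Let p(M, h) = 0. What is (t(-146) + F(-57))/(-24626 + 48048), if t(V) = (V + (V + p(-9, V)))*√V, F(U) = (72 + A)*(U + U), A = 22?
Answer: -5358/11711 - 146*I*√146/11711 ≈ -0.45752 - 0.15064*I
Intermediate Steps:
F(U) = 188*U (F(U) = (72 + 22)*(U + U) = 94*(2*U) = 188*U)
t(V) = 2*V^(3/2) (t(V) = (V + (V + 0))*√V = (V + V)*√V = (2*V)*√V = 2*V^(3/2))
(t(-146) + F(-57))/(-24626 + 48048) = (2*(-146)^(3/2) + 188*(-57))/(-24626 + 48048) = (2*(-146*I*√146) - 10716)/23422 = (-292*I*√146 - 10716)*(1/23422) = (-10716 - 292*I*√146)*(1/23422) = -5358/11711 - 146*I*√146/11711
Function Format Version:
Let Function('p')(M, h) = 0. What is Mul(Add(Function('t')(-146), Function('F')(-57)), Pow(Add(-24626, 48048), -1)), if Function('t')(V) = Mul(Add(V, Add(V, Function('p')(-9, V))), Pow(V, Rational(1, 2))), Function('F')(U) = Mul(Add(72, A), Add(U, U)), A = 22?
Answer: Add(Rational(-5358, 11711), Mul(Rational(-146, 11711), I, Pow(146, Rational(1, 2)))) ≈ Add(-0.45752, Mul(-0.15064, I))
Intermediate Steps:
Function('F')(U) = Mul(188, U) (Function('F')(U) = Mul(Add(72, 22), Add(U, U)) = Mul(94, Mul(2, U)) = Mul(188, U))
Function('t')(V) = Mul(2, Pow(V, Rational(3, 2))) (Function('t')(V) = Mul(Add(V, Add(V, 0)), Pow(V, Rational(1, 2))) = Mul(Add(V, V), Pow(V, Rational(1, 2))) = Mul(Mul(2, V), Pow(V, Rational(1, 2))) = Mul(2, Pow(V, Rational(3, 2))))
Mul(Add(Function('t')(-146), Function('F')(-57)), Pow(Add(-24626, 48048), -1)) = Mul(Add(Mul(2, Pow(-146, Rational(3, 2))), Mul(188, -57)), Pow(Add(-24626, 48048), -1)) = Mul(Add(Mul(2, Mul(-146, I, Pow(146, Rational(1, 2)))), -10716), Pow(23422, -1)) = Mul(Add(Mul(-292, I, Pow(146, Rational(1, 2))), -10716), Rational(1, 23422)) = Mul(Add(-10716, Mul(-292, I, Pow(146, Rational(1, 2)))), Rational(1, 23422)) = Add(Rational(-5358, 11711), Mul(Rational(-146, 11711), I, Pow(146, Rational(1, 2))))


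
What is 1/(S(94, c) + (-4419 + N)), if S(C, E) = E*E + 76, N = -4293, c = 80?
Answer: -1/2236 ≈ -0.00044723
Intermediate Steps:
S(C, E) = 76 + E² (S(C, E) = E² + 76 = 76 + E²)
1/(S(94, c) + (-4419 + N)) = 1/((76 + 80²) + (-4419 - 4293)) = 1/((76 + 6400) - 8712) = 1/(6476 - 8712) = 1/(-2236) = -1/2236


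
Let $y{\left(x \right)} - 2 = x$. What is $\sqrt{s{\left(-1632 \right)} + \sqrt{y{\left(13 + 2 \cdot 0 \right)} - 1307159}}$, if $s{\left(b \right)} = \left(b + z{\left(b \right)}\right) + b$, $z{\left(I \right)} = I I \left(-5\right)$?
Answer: $\sqrt{-13320384 + 2 i \sqrt{326786}} \approx 0.16 + 3649.7 i$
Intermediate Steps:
$y{\left(x \right)} = 2 + x$
$z{\left(I \right)} = - 5 I^{2}$ ($z{\left(I \right)} = I^{2} \left(-5\right) = - 5 I^{2}$)
$s{\left(b \right)} = - 5 b^{2} + 2 b$ ($s{\left(b \right)} = \left(b - 5 b^{2}\right) + b = - 5 b^{2} + 2 b$)
$\sqrt{s{\left(-1632 \right)} + \sqrt{y{\left(13 + 2 \cdot 0 \right)} - 1307159}} = \sqrt{- 1632 \left(2 - -8160\right) + \sqrt{\left(2 + \left(13 + 2 \cdot 0\right)\right) - 1307159}} = \sqrt{- 1632 \left(2 + 8160\right) + \sqrt{\left(2 + \left(13 + 0\right)\right) - 1307159}} = \sqrt{\left(-1632\right) 8162 + \sqrt{\left(2 + 13\right) - 1307159}} = \sqrt{-13320384 + \sqrt{15 - 1307159}} = \sqrt{-13320384 + \sqrt{-1307144}} = \sqrt{-13320384 + 2 i \sqrt{326786}}$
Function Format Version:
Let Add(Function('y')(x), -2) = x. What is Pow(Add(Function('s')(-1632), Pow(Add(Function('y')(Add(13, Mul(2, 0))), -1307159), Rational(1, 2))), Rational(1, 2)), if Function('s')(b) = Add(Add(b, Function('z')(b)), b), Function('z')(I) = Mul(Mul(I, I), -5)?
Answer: Pow(Add(-13320384, Mul(2, I, Pow(326786, Rational(1, 2)))), Rational(1, 2)) ≈ Add(0.16, Mul(3649.7, I))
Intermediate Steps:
Function('y')(x) = Add(2, x)
Function('z')(I) = Mul(-5, Pow(I, 2)) (Function('z')(I) = Mul(Pow(I, 2), -5) = Mul(-5, Pow(I, 2)))
Function('s')(b) = Add(Mul(-5, Pow(b, 2)), Mul(2, b)) (Function('s')(b) = Add(Add(b, Mul(-5, Pow(b, 2))), b) = Add(Mul(-5, Pow(b, 2)), Mul(2, b)))
Pow(Add(Function('s')(-1632), Pow(Add(Function('y')(Add(13, Mul(2, 0))), -1307159), Rational(1, 2))), Rational(1, 2)) = Pow(Add(Mul(-1632, Add(2, Mul(-5, -1632))), Pow(Add(Add(2, Add(13, Mul(2, 0))), -1307159), Rational(1, 2))), Rational(1, 2)) = Pow(Add(Mul(-1632, Add(2, 8160)), Pow(Add(Add(2, Add(13, 0)), -1307159), Rational(1, 2))), Rational(1, 2)) = Pow(Add(Mul(-1632, 8162), Pow(Add(Add(2, 13), -1307159), Rational(1, 2))), Rational(1, 2)) = Pow(Add(-13320384, Pow(Add(15, -1307159), Rational(1, 2))), Rational(1, 2)) = Pow(Add(-13320384, Pow(-1307144, Rational(1, 2))), Rational(1, 2)) = Pow(Add(-13320384, Mul(2, I, Pow(326786, Rational(1, 2)))), Rational(1, 2))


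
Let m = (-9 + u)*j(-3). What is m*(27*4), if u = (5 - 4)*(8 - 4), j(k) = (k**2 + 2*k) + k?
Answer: 0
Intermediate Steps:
j(k) = k**2 + 3*k
u = 4 (u = 1*4 = 4)
m = 0 (m = (-9 + 4)*(-3*(3 - 3)) = -(-15)*0 = -5*0 = 0)
m*(27*4) = 0*(27*4) = 0*108 = 0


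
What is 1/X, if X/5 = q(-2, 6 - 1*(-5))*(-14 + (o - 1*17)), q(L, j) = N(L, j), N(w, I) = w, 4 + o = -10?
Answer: 1/450 ≈ 0.0022222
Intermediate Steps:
o = -14 (o = -4 - 10 = -14)
q(L, j) = L
X = 450 (X = 5*(-2*(-14 + (-14 - 1*17))) = 5*(-2*(-14 + (-14 - 17))) = 5*(-2*(-14 - 31)) = 5*(-2*(-45)) = 5*90 = 450)
1/X = 1/450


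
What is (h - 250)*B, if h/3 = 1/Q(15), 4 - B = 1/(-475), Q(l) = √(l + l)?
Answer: -19010/19 + 1901*√30/4750 ≈ -998.33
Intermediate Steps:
Q(l) = √2*√l (Q(l) = √(2*l) = √2*√l)
B = 1901/475 (B = 4 - 1/(-475) = 4 - 1*(-1/475) = 4 + 1/475 = 1901/475 ≈ 4.0021)
h = √30/10 (h = 3/((√2*√15)) = 3/(√30) = 3*(√30/30) = √30/10 ≈ 0.54772)
(h - 250)*B = (√30/10 - 250)*(1901/475) = (-250 + √30/10)*(1901/475) = -19010/19 + 1901*√30/4750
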